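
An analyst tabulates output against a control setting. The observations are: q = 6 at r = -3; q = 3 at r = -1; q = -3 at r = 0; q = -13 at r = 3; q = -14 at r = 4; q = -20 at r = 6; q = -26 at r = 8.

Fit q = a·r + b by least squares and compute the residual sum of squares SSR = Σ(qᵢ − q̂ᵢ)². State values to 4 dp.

SSR = 9.4284

Compute the Gram sums: Σr·r = 135, Σr = 17, Σ1 = 7.
And Σr·q = -444, Σq = -67.
So AᵀA·[a, b]ᵀ = Aᵀq: [[135, 17]; [17, 7]]·[a, b]ᵀ = [-444, -67]ᵀ.
Determinant 135·7 − 17² = 656.
a = ((-444)·7 − 17·(-67))/656 = -1969/656; b = (135·(-67) − 17·(-444))/656 = -1497/656.
Residuals: -237/328, 187/82, -471/656, -281/164, 189/656, 191/656, 193/656; SSR = 6185/656.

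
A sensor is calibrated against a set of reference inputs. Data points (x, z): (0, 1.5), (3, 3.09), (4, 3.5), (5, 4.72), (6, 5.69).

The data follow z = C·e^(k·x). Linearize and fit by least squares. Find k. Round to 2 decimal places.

Linearized form: ln z = k·x + ln C. From the 5 transformed points,
Σx = 18.0000, Σ(x)² = 86.0000, Σln z = 6.0769, Σx·ln z = 26.5869.
Normal system: [[86.0000, 18.0000]; [18.0000, 5]]·[k, ln C]ᵀ = [26.5869, 6.0769]ᵀ.
Δ = 86.0000·5 − (18.0000)² = 106.0000; k = (26.5869·5 − 18.0000·6.0769)/106.0000 = 0.22217, ln C = (86.0000·6.0769 − 18.0000·26.5869)/106.0000 = 0.41558.

k = 0.22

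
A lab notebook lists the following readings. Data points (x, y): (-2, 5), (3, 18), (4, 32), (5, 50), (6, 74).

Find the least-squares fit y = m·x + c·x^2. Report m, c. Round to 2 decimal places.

m = 0.62, c = 1.91

From the data, Σx·x = 90, Σx·x^2 = 424, Σx^2·x^2 = 2274.
And Σx·y = 866, Σx^2·y = 4608.
MᵀM·[m, c]ᵀ = Mᵀy becomes [[90, 424]; [424, 2274]]·[m, c]ᵀ = [866, 4608]ᵀ.
Determinant 90·2274 − 424² = 24884.
m = (866·2274 − 424·4608)/24884 = 3873/6221; c = (90·4608 − 424·866)/24884 = 11884/6221.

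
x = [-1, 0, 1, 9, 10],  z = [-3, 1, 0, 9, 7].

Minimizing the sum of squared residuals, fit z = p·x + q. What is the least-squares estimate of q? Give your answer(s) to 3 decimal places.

Setting ∂/∂p … = 0 gives: 183·p + 19·q = 154;  19·p + 5·q = 14.
(Σx·x = 183, Σx = 19, Σ1 = 5, Σx·z = 154, Σz = 14.)
Eliminating q: 5·(row 1) − 19·(row 2) gives 554·p = 5·154 − 19·14 = 504, so p = 252/277.
Then q = (14 − 19·(252/277))/5 = -182/277.

q = -0.657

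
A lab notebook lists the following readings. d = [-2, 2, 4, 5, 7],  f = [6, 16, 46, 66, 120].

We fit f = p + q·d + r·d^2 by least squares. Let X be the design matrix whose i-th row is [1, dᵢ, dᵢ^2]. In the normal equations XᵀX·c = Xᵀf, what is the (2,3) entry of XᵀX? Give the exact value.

Row 2 ↔ basis d, column 3 ↔ basis d^2, so (XᵀX)_{2,3} = Σᵢ (d)·(d^2) = (-2)·(4) + (2)·(4) + (4)·(16) + (5)·(25) + (7)·(49) = 532.

532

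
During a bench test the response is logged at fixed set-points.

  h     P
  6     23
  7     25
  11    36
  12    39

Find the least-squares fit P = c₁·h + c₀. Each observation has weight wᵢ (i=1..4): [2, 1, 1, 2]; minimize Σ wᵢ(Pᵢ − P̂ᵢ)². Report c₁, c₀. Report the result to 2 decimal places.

Setting ∂/∂c₁ … = 0 gives: 530·c₁ + 54·c₀ = 1783;  54·c₁ + 6·c₀ = 185.
(Σwᵢ·h·h = 530, Σwᵢ·h = 54, Σwᵢ·1 = 6, Σwᵢ·h·P = 1783, Σwᵢ·P = 185.)
det = 530·6 − 54² = 264.
c₁ = (1783·6 − 54·185)/264 = 59/22; c₀ = (530·185 − 54·1783)/264 = 221/33.

c₁ = 2.68, c₀ = 6.70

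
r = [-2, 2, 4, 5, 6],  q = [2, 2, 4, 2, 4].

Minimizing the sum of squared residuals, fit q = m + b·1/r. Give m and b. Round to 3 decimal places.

Sums needed: Σ1 = 5, Σ1/r = 37/60, Σ1/r·1/r = 2269/3600.
And Σq = 14, Σ1/r·q = 31/15.
Normal equations: [[5, 37/60]; [37/60, 2269/3600]]·[m, b]ᵀ = [14, 31/15]ᵀ.
Eliminating b: (2269/3600)·(row 1) − (37/60)·(row 2) gives (1247/450)·m = (2269/3600)·14 − (37/60)·(31/15) = 13589/1800, so m = 13589/4988.
Then b = ((31/15) − (37/60)·(13589/4988))/(2269/3600) = 765/1247.

m = 2.724, b = 0.613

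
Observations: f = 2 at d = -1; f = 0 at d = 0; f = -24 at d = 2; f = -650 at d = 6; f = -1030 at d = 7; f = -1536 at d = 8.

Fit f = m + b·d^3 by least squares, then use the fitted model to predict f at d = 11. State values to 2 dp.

MᵀM·[m, b]ᵀ = Mᵀf reads: 6·m + 1078·b = -3238;  1078·m + 426514·b = -1280316.
det = 6·426514 − 1078² = 1397000.
m = ((-3238)·426514 − 1078·(-1280316))/1397000 = -19811/31750; b = (6·(-1280316) − 1078·(-3238))/1397000 = -1047833/349250.
At d = 11: f̂ = (-19811/31750)·(1) + (-1047833/349250)·(1331) = -63403802/15875.

f̂ = -3993.94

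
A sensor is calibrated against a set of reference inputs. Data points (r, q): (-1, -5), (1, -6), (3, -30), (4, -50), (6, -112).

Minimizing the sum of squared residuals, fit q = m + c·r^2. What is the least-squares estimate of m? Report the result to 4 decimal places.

m = -2.3267

Sums needed: Σ1 = 5, Σr^2 = 63, Σr^2·r^2 = 1635.
For Aᵀq: Σq = -203, Σr^2·q = -5113.
Determinant 5·1635 − 63² = 4206.
m = ((-203)·1635 − 63·(-5113))/4206 = -1631/701; c = (5·(-5113) − 63·(-203))/4206 = -6388/2103.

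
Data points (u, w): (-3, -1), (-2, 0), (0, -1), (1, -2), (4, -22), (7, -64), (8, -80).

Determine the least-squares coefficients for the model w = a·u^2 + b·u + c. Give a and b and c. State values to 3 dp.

a = -1.005, b = -2.066, c = 0.680

Sums needed: Σu^2·u^2 = 6851, Σu^2·u = 885, Σu^2 = 143, Σu·u = 143, Σu = 15, Σ1 = 7.
And Σu^2·w = -8619, Σu·w = -1175, Σw = -170.
XᵀX·[a, b, c]ᵀ = Xᵀw becomes [[6851, 885, 143]; [885, 143, 15]; [143, 15, 7]]·[a, b, c]ᵀ = [-8619, -1175, -170]ᵀ.
Solving the 3×3 system (Gaussian elimination) gives a = -355007/353122, b = -729625/353122, c = 119974/176561.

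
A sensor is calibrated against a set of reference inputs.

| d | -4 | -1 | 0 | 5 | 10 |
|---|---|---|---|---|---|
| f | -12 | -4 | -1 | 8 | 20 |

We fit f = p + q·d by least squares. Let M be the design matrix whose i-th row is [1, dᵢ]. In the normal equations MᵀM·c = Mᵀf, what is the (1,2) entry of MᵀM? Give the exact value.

10

Row 1 ↔ basis 1, column 2 ↔ basis d, so (MᵀM)_{1,2} = Σᵢ d = (1)·(-4) + (1)·(-1) + (1)·(0) + (1)·(5) + (1)·(10) = 10.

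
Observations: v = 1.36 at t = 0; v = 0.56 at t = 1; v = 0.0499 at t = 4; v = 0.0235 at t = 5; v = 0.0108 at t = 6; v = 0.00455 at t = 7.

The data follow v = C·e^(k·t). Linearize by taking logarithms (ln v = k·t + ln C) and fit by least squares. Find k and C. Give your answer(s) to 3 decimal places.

Linearized form: ln v = k·t + ln C. From the 6 transformed points,
Σt = 23.0000, Σ(t)² = 127.0000, Σln v = -16.9417, Σt·ln v = -96.2422.
Equations: 127.0000·k + 23.0000·ln C = -96.2422;  23.0000·k + 6·ln C = -16.9417.
Slope k = (n·Σt·ln v − Σt·Σln v)/(n·Σ(t)² − (Σt)²) = (6·-96.2422 − 23.0000·-16.9417)/233.0000 = -0.80599; ln C = (Σln v − k·Σt)/n = 0.26601, so C = exp(0.26601) = 1.30474.

k = -0.806, C = 1.305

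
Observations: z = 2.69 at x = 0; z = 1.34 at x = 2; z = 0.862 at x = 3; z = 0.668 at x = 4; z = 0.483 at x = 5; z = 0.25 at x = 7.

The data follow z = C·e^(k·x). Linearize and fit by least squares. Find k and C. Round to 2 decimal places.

With ln zᵢ as the transformed response and xᵢ as the regressor:
Σx = 21.0000, Σ(x)² = 103.0000, Σln z = -1.3838, Σx·ln z = -14.8168.
Equations: 103.0000·k + 21.0000·ln C = -14.8168;  21.0000·k + 6·ln C = -1.3838.
Slope k = (n·Σx·ln z − Σx·Σln z)/(n·Σ(x)² − (Σx)²) = (6·-14.8168 − 21.0000·-1.3838)/177.0000 = -0.33809; ln C = (Σln z − k·Σx)/n = 0.95267, so C = exp(0.95267) = 2.59262.

k = -0.34, C = 2.59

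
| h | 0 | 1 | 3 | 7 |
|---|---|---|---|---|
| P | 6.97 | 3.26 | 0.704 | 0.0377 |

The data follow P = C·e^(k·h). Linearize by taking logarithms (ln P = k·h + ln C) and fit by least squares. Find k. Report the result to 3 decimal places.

k = -0.745

Taking logs, ln P = k·h + ln C, so regress ln P on h.
AᵀA = [[59.0000, 11.0000]; [11.0000, 4]], rhs = [-22.8179, -0.5057]ᵀ  (here Σh = 11.0000, Σ(h)² = 59.0000, Σln P = -0.5057, Σh·ln P = -22.8179).
Solving (det = 115.0000): k = -0.74529, ln C = 1.92312.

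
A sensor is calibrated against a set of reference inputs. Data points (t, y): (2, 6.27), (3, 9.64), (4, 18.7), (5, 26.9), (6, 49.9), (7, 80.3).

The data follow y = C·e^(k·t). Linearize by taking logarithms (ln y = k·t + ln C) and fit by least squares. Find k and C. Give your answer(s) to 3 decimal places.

k = 0.516, C = 2.188

Let Y = ln y. Fitting Y = k·t + ln C by least squares:
AᵀA = [[139.0000, 27.0000]; [27.0000, 6]], rhs = [92.8046, 18.6181]ᵀ  (here Σt = 27.0000, Σ(t)² = 139.0000, Σln y = 18.6181, Σt·ln y = 92.8046).
Solving (det = 105.0000): k = 0.51560, ln C = 0.78284, so C = exp(0.78284) = 2.18768.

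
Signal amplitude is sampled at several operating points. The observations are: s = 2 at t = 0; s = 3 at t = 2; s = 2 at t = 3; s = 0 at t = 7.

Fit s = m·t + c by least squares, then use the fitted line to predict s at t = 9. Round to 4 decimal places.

From the data, Σt·t = 62, Σt = 12, Σ1 = 4.
Right-hand side: Σt·s = 12, Σs = 7.
AᵀA·[m, c]ᵀ = Aᵀs becomes [[62, 12]; [12, 4]]·[m, c]ᵀ = [12, 7]ᵀ.
det = 62·4 − 12² = 104.
m = (12·4 − 12·7)/104 = -9/26; c = (62·7 − 12·12)/104 = 145/52.
At t = 9: ŝ = (-9/26)·(9) + (145/52)·(1) = -17/52.

ŝ = -0.3269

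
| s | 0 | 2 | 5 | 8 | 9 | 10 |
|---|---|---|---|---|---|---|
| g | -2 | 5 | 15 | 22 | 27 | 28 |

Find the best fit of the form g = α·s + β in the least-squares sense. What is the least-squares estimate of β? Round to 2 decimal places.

XᵀX·[α, β]ᵀ = Xᵀg reads: 274·α + 34·β = 784;  34·α + 6·β = 95.
(Σs·s = 274, Σs = 34, Σ1 = 6, Σs·g = 784, Σg = 95.)
Δ = 274·6 − 34² = 488.
α = (784·6 − 34·95)/488 = 737/244; β = (274·95 − 34·784)/488 = -313/244.

β = -1.28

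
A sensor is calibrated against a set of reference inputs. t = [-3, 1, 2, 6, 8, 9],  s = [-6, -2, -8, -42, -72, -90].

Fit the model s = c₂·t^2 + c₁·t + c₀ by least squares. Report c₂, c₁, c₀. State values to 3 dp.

c₂ = -0.973, c₁ = -1.140, c₀ = -0.672

With design matrix M, MᵀM = [[12051, 1439, 195]; [1439, 195, 23]; [195, 23, 6]] and Mᵀs = [-13498, -1638, -220]ᵀ.
Solving the 3×3 system (Gaussian elimination) gives c₂ = -64333/66110, c₁ = -75343/66110, c₀ = -2018/3005.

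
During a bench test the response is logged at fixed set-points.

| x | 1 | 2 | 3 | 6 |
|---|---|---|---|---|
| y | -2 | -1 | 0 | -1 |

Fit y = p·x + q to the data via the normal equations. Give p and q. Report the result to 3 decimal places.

Normal-equation sums: Σx·x = 50, Σx = 12, Σ1 = 4.
Moment sums: Σx·y = -10, Σy = -4.
MᵀM·[p, q]ᵀ = Mᵀy becomes [[50, 12]; [12, 4]]·[p, q]ᵀ = [-10, -4]ᵀ.
Δ = 50·4 − 12² = 56.
p = ((-10)·4 − 12·(-4))/56 = 1/7; q = (50·(-4) − 12·(-10))/56 = -10/7.

p = 0.143, q = -1.429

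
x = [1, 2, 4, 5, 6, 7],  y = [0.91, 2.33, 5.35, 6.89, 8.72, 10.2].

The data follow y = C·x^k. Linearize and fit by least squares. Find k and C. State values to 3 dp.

Let Y = ln y. Fitting Y = k·ln x + ln C by least squares:
XᵀX = [[11.9895, 7.4265]; [7.4265, 6]], rhs = [14.4170, 8.8467]ᵀ  (here Σln x = 7.4265, Σ(ln x)² = 11.9895, Σln y = 8.8467, Σln x·ln y = 14.4170).
Slope k = (n·Σln x·ln y − Σln x·Σln y)/(n·Σ(ln x)² − (Σln x)²) = (6·14.4170 − 7.4265·8.8467)/16.7835 = 1.23940; ln C = (Σln y − k·Σln x)/n = -0.05962, so C = exp(-0.05962) = 0.94213.

k = 1.239, C = 0.942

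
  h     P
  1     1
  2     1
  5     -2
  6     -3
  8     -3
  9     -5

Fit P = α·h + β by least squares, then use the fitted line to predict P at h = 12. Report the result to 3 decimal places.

Entries of XᵀX: Σh·h = 211, Σh = 31, Σ1 = 6.
Right-hand side: Σh·P = -94, ΣP = -11.
Normal equations: [[211, 31]; [31, 6]]·[α, β]ᵀ = [-94, -11]ᵀ.
Eliminating β: 6·(row 1) − 31·(row 2) gives 305·α = 6·(-94) − 31·(-11) = -223, so α = -223/305.
Then β = ((-11) − 31·(-223/305))/6 = 593/305.
At h = 12: P̂ = (-223/305)·(12) + (593/305)·(1) = -2083/305.

P̂ = -6.830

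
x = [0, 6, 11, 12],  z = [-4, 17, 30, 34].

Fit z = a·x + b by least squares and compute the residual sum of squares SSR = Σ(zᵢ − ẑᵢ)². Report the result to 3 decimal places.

SSR = 4.006

Sums needed: Σx·x = 301, Σx = 29, Σ1 = 4.
For Mᵀz: Σx·z = 840, Σz = 77.
Δ = 301·4 − 29² = 363.
a = (840·4 − 29·77)/363 = 1127/363; b = (301·77 − 29·840)/363 = -1183/363.
Residuals: -269/363, 592/363, -108/121, 1/363; SSR = 1454/363.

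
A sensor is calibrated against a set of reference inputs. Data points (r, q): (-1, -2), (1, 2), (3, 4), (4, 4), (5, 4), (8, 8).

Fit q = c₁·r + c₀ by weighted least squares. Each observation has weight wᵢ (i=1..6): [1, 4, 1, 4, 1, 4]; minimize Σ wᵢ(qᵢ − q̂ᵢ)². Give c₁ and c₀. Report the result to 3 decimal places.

The normal equations are: 359·c₁ + 59·c₀ = 362;  59·c₁ + 15·c₀ = 62.
Determinant 359·15 − 59² = 1904.
c₁ = (362·15 − 59·62)/1904 = 443/476; c₀ = (359·62 − 59·362)/1904 = 225/476.

c₁ = 0.931, c₀ = 0.473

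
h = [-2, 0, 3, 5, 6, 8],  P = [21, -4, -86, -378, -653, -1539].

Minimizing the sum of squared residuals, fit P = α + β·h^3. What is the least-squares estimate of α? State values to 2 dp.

α = -4.01

Forming MᵀM = [[6, 872]; [872, 325218]] and MᵀP = [-2639, -978756]ᵀ gives MᵀM·[α, β]ᵀ = MᵀP.
Eliminating β: 325218·(row 1) − 872·(row 2) gives 1190924·α = 325218·(-2639) − 872·(-978756) = -4775070, so α = -2387535/595462.
Then β = ((-978756) − 872·(-2387535/595462))/325218 = -892832/297731.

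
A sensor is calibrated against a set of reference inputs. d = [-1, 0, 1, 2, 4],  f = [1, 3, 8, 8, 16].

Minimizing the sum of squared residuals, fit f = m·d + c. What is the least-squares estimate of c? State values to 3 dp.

Forming MᵀM = [[22, 6]; [6, 5]] and Mᵀf = [87, 36]ᵀ gives MᵀM·[m, c]ᵀ = Mᵀf.
Δ = 22·5 − 6² = 74.
m = (87·5 − 6·36)/74 = 219/74; c = (22·36 − 6·87)/74 = 135/37.

c = 3.649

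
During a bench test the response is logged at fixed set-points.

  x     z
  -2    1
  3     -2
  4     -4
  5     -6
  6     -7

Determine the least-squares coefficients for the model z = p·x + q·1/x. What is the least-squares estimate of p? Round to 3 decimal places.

Entries of MᵀM: Σx·x = 90, Σx·1/x = 5, Σ1/x·1/x = 1769/3600.
And Σx·z = -96, Σ1/x·z = -68/15.
MᵀM·[p, q]ᵀ = Mᵀz becomes [[90, 5]; [5, 1769/3600]]·[p, q]ᵀ = [-96, -68/15]ᵀ.
Determinant 90·(1769/3600) − 5² = 769/40.
p = ((-96)·(1769/3600) − 5·(-68/15))/(769/40) = -14704/11535; q = (90·(-68/15) − 5·(-96))/(769/40) = 2880/769.

p = -1.275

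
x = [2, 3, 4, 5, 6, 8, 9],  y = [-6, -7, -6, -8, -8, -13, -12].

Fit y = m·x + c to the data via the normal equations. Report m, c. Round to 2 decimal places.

m = -1.01, c = -3.23

Setting ∂/∂m … = 0 gives: 235·m + 37·c = -357;  37·m + 7·c = -60.
(Σx·x = 235, Σx = 37, Σ1 = 7, Σx·y = -357, Σy = -60.)
Eliminating c: 7·(row 1) − 37·(row 2) gives 276·m = 7·(-357) − 37·(-60) = -279, so m = -93/92.
Then c = ((-60) − 37·(-93/92))/7 = -297/92.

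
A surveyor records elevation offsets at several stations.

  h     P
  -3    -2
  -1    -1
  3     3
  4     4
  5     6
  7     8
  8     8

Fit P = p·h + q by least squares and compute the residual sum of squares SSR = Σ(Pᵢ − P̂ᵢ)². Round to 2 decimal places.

SSR = 1.71

Forming XᵀX = [[173, 23]; [23, 7]] and XᵀP = [182, 26]ᵀ gives XᵀX·[p, q]ᵀ = XᵀP.
det = 173·7 − 23² = 682.
p = (182·7 − 23·26)/682 = 338/341; q = (173·26 − 23·182)/682 = 156/341.
Residuals: 16/31, -159/341, -147/341, -144/341, 200/341, 206/341, -12/31; SSR = 582/341.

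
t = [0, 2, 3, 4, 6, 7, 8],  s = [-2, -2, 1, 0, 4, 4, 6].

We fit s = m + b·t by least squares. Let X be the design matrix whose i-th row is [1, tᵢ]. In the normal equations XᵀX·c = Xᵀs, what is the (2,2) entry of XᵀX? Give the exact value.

178

Row 2 ↔ basis t, column 2 ↔ basis t, so (XᵀX)_{2,2} = Σᵢ (t)·(t) = (0)·(0) + (2)·(2) + (3)·(3) + (4)·(4) + (6)·(6) + (7)·(7) + (8)·(8) = 178.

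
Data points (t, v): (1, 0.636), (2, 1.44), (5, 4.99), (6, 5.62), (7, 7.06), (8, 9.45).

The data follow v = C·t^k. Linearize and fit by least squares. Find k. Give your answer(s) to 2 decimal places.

k = 1.27

Linearized form: ln v = k·ln t + ln C. From the 6 transformed points,
XᵀX = [[14.3918, 8.1197]; [8.1197, 6]], rhs = [14.4066, 7.4463]ᵀ  (here Σln t = 8.1197, Σ(ln t)² = 14.3918, Σln v = 7.4463, Σln t·ln v = 14.4066).
Δ = 14.3918·6 − (8.1197)² = 20.4213; k = (14.4066·6 − 8.1197·7.4463)/20.4213 = 1.27210, ln C = (14.3918·7.4463 − 8.1197·14.4066)/20.4213 = -0.48046.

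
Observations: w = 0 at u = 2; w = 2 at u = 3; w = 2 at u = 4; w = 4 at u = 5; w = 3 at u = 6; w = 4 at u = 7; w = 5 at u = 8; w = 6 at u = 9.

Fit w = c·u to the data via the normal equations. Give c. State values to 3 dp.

c = 0.613

Compute the Gram sums: Σu·u = 284.
For Aᵀw: Σu·w = 174.
c = 174/284 = 0.612676.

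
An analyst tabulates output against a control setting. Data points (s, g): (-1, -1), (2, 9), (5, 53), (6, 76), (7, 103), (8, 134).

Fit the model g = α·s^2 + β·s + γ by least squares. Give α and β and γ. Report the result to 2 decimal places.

α = 1.98, β = 1.13, γ = -1.67

With design matrix A, AᵀA = [[8435, 1203, 179]; [1203, 179, 27]; [179, 27, 6]] and Aᵀg = [17719, 2533, 374]ᵀ.
Solving the 3×3 system (Gaussian elimination) gives α = 23641/11968, β = 13487/11968, γ = -227/136.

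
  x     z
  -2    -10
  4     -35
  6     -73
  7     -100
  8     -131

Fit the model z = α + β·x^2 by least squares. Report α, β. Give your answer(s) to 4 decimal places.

α = -2.0535, β = -2.0043

From the data, Σ1 = 5, Σx^2 = 169, Σx^2·x^2 = 8065.
For Aᵀz: Σz = -349, Σx^2·z = -16512.
So AᵀA·[α, β]ᵀ = Aᵀz: [[5, 169]; [169, 8065]]·[α, β]ᵀ = [-349, -16512]ᵀ.
Δ = 5·8065 − 169² = 11764.
α = ((-349)·8065 − 169·(-16512))/11764 = -1421/692; β = (5·(-16512) − 169·(-349))/11764 = -1387/692.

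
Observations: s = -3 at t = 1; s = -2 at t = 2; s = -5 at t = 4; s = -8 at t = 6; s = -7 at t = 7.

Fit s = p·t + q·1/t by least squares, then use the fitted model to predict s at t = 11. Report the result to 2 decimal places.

ŝ = -12.21

Sums needed: Σt·t = 106, Σt·1/t = 5, Σ1/t·1/t = 9601/7056.
Moment sums: Σt·s = -124, Σ1/t·s = -91/12.
MᵀM·[p, q]ᵀ = Mᵀs becomes [[106, 5]; [5, 9601/7056]]·[p, q]ᵀ = [-124, -91/12]ᵀ.
det = 106·(9601/7056) − 5² = 420653/3528.
p = ((-124)·(9601/7056) − 5·(-91/12))/(420653/3528) = -461492/420653; q = (106·(-91/12) − 5·(-124))/(420653/3528) = -648564/420653.
At t = 11: ŝ = (-461492/420653)·(11) + (-648564/420653)·(1/11) = -56489096/4627183.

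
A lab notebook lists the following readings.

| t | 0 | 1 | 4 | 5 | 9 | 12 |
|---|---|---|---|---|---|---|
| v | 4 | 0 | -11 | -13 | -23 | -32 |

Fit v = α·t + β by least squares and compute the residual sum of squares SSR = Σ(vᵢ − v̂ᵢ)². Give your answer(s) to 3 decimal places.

From the data, Σt·t = 267, Σt = 31, Σ1 = 6.
And Σt·v = -700, Σv = -75.
Eliminating β: 6·(row 1) − 31·(row 2) gives 641·α = 6·(-700) − 31·(-75) = -1875, so α = -1875/641.
Then β = ((-75) − 31·(-1875/641))/6 = 1675/641.
Residuals: 889/641, 200/641, -1226/641, -633/641, 457/641, 313/641; SSR = 4744/641.

SSR = 7.401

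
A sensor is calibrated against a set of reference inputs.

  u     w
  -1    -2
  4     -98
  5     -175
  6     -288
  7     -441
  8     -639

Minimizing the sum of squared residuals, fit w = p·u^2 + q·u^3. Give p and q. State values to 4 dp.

From the data, Σu^2·u^2 = 8675, Σu^2·u^3 = 61499, Σu^3·u^3 = 446171.
For Xᵀw: Σu^2·w = -78818, Σu^3·w = -568784.
det = 8675·446171 − 61499² = 88406424.
p = ((-78818)·446171 − 61499·(-568784))/88406424 = -31109777/14734404; q = (8675·(-568784) − 61499·(-78818))/88406424 = -14495503/14734404.

p = -2.1114, q = -0.9838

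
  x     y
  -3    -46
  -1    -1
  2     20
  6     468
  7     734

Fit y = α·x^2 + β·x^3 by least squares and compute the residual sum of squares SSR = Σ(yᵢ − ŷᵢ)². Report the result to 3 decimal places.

Entries of MᵀM: Σx^2·x^2 = 3795, Σx^2·x^3 = 24371, Σx^3·x^3 = 165099.
Right-hand side: Σx^2·y = 52479, Σx^3·y = 354253.
Normal equations: [[3795, 24371]; [24371, 165099]]·[α, β]ᵀ = [52479, 354253]ᵀ.
Determinant 3795·165099 − 24371² = 32605064.
α = (52479·165099 − 24371·354253)/32605064 = 15365279/16302532; β = (3795·354253 − 24371·52479)/32605064 = 32712213/16302532.
Residuals: -1243558/4075633, 522201/8151266, 722955/4075633, 2649231/4075633, -3564621/8151266; SSR = 6051737/8151266.

SSR = 0.742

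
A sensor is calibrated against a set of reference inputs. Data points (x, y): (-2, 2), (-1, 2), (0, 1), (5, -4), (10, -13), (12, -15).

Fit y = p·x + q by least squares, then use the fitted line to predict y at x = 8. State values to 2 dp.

ŷ = -9.62

The normal system MᵀM·[p, q]ᵀ = Mᵀy is [[274, 24]; [24, 6]]·[p, q]ᵀ = [-336, -27]ᵀ.
det = 274·6 − 24² = 1068.
p = ((-336)·6 − 24·(-27))/1068 = -114/89; q = (274·(-27) − 24·(-336))/1068 = 111/178.
At x = 8: ŷ = (-114/89)·(8) + (111/178)·(1) = -1713/178.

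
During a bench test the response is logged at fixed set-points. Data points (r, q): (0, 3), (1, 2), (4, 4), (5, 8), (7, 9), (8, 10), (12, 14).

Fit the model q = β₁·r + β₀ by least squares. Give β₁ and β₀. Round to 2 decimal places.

The normal system AᵀA·[β₁, β₀]ᵀ = Aᵀq is [[299, 37]; [37, 7]]·[β₁, β₀]ᵀ = [369, 50]ᵀ.
det = 299·7 − 37² = 724.
β₁ = (369·7 − 37·50)/724 = 733/724; β₀ = (299·50 − 37·369)/724 = 1297/724.

β₁ = 1.01, β₀ = 1.79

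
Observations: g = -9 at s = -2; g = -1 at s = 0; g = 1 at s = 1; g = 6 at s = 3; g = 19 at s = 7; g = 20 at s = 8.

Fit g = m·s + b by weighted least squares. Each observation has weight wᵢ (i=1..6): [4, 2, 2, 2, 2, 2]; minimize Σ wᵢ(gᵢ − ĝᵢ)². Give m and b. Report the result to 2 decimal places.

m = 2.93, b = -2.43

The normal system XᵀWX·[m, b]ᵀ = XᵀWg is [[262, 30]; [30, 14]]·[m, b]ᵀ = [696, 54]ᵀ.
Eliminating b: 14·(row 1) − 30·(row 2) gives 2768·m = 14·696 − 30·54 = 8124, so m = 2031/692.
Then b = (54 − 30·(2031/692))/14 = -1683/692.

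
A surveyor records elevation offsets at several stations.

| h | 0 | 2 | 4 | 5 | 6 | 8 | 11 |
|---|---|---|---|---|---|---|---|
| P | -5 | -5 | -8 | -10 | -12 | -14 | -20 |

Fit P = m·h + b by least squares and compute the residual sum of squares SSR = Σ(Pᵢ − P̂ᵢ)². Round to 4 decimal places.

SSR = 6.9329

Entries of AᵀA: Σh·h = 266, Σh = 36, Σ1 = 7.
Right-hand side: Σh·P = -496, ΣP = -74.
det = 266·7 − 36² = 566.
m = ((-496)·7 − 36·(-74))/566 = -404/283; b = (266·(-74) − 36·(-496))/566 = -914/283.
Residuals: -501/283, 307/283, 266/283, 104/283, -58/283, 184/283, -302/283; SSR = 1962/283.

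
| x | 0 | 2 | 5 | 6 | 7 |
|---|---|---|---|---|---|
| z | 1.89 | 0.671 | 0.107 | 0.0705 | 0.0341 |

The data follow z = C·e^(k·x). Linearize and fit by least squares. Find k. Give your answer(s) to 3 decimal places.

Let Y = ln z. Fitting Y = k·x + ln C by least squares:
Sums: Σx = 20.0000, Σ(x)² = 114.0000, Σln z = -8.0279, Σx·ln z = -51.5347.
Normal system: [[114.0000, 20.0000]; [20.0000, 5]]·[k, ln C]ᵀ = [-51.5347, -8.0279]ᵀ.
Δ = 114.0000·5 − (20.0000)² = 170.0000; k = (-51.5347·5 − 20.0000·-8.0279)/170.0000 = -0.57126, ln C = (114.0000·-8.0279 − 20.0000·-51.5347)/170.0000 = 0.67946.

k = -0.571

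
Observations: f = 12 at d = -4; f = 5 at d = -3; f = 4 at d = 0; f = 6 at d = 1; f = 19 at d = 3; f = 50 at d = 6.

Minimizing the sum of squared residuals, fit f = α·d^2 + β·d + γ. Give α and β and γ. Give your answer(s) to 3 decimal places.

α = 0.964, β = 1.996, γ = 3.593

Sums needed: Σd^2·d^2 = 1715, Σd^2·d = 153, Σd^2 = 71, Σd·d = 71, Σd = 3, Σ1 = 6.
For Mᵀf: Σd^2·f = 2214, Σd·f = 300, Σf = 96.
So MᵀM·[α, β, γ]ᵀ = Mᵀf: [[1715, 153, 71]; [153, 71, 3]; [71, 3, 6]]·[α, β, γ]ᵀ = [2214, 300, 96]ᵀ.
Inverting the 3×3 Gram matrix, [α, β, γ]ᵀ = [135933/140984, 281379/140984, 253257/70492]ᵀ.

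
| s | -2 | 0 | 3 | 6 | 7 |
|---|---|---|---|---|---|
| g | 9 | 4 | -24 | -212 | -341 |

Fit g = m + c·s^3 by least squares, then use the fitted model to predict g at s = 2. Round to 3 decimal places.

ĝ = -5.205

Entries of MᵀM: Σ1 = 5, Σs^3 = 578, Σs^3·s^3 = 165098.
Right-hand side: Σg = -564, Σs^3·g = -163475.
So MᵀM·[m, c]ᵀ = Mᵀg: [[5, 578]; [578, 165098]]·[m, c]ᵀ = [-564, -163475]ᵀ.
Δ = 5·165098 − 578² = 491406.
m = ((-564)·165098 − 578·(-163475))/491406 = 686639/245703; c = (5·(-163475) − 578·(-564))/491406 = -491383/491406.
At s = 2: ĝ = (686639/245703)·(1) + (-491383/491406)·(8) = -1278893/245703.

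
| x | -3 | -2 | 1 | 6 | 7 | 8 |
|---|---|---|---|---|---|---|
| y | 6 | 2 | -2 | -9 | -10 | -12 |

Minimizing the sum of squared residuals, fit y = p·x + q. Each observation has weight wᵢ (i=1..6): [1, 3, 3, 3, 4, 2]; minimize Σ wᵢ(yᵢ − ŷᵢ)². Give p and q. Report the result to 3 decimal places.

Compute the Gram sums: Σwᵢ·x·x = 456, Σwᵢ·x = 56, Σwᵢ·1 = 16.
Right-hand side: Σwᵢ·x·y = -670, Σwᵢ·y = -85.
MᵀWM·[p, q]ᵀ = MᵀWy becomes [[456, 56]; [56, 16]]·[p, q]ᵀ = [-670, -85]ᵀ.
Eliminating q: 16·(row 1) − 56·(row 2) gives 4160·p = 16·(-670) − 56·(-85) = -5960, so p = -149/104.
Then q = ((-85) − 56·(-149/104))/16 = -31/104.

p = -1.433, q = -0.298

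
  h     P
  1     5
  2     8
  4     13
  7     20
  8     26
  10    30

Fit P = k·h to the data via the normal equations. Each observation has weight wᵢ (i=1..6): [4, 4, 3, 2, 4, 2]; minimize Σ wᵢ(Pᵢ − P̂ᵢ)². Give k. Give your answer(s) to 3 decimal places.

k = 3.138

Normal-equation sums: Σwᵢ·h·h = 622.
And Σwᵢ·h·P = 1952.
Normal equations: [[622]]·[k]ᵀ = [1952]ᵀ.
k = 1952/622 = 3.13826.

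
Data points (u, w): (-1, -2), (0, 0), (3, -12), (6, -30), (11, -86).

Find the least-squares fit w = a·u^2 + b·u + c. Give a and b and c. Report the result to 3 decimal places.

Entries of XᵀX: Σu^2·u^2 = 16019, Σu^2·u = 1573, Σu^2 = 167, Σu·u = 167, Σu = 19, Σ1 = 5.
For Xᵀw: Σu^2·w = -11596, Σu·w = -1160, Σw = -130.
Normal equations: [[16019, 1573, 167]; [1573, 167, 19]; [167, 19, 5]]·[a, b, c]ᵀ = [-11596, -1160, -130]ᵀ.
Row-reducing yields a = -2903/5057, b = -6791/5057, c = -8716/5057.

a = -0.574, b = -1.343, c = -1.724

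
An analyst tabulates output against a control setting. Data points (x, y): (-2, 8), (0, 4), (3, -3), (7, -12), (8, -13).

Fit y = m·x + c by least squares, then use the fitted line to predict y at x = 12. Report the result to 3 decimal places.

Normal-equation sums: Σx·x = 126, Σx = 16, Σ1 = 5.
And Σx·y = -213, Σy = -16.
So AᵀA·[m, c]ᵀ = Aᵀy: [[126, 16]; [16, 5]]·[m, c]ᵀ = [-213, -16]ᵀ.
Determinant 126·5 − 16² = 374.
m = ((-213)·5 − 16·(-16))/374 = -809/374; c = (126·(-16) − 16·(-213))/374 = 696/187.
At x = 12: ŷ = (-809/374)·(12) + (696/187)·(1) = -378/17.

ŷ = -22.235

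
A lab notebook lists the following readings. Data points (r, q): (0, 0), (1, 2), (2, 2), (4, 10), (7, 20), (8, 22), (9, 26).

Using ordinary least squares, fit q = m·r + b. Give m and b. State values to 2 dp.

m = 3.00, b = -1.56

Sums needed: Σr·r = 215, Σr = 31, Σ1 = 7.
Right-hand side: Σr·q = 596, Σq = 82.
Eliminating b: 7·(row 1) − 31·(row 2) gives 544·m = 7·596 − 31·82 = 1630, so m = 815/272.
Then b = (82 − 31·(815/272))/7 = -423/272.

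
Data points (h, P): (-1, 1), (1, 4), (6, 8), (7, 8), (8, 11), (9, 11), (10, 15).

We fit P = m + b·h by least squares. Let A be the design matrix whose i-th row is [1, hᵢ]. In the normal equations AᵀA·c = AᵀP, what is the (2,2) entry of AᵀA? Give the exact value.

332

Row 2 ↔ basis h, column 2 ↔ basis h, so (AᵀA)_{2,2} = Σᵢ (h)·(h) = (-1)·(-1) + (1)·(1) + (6)·(6) + (7)·(7) + (8)·(8) + (9)·(9) + (10)·(10) = 332.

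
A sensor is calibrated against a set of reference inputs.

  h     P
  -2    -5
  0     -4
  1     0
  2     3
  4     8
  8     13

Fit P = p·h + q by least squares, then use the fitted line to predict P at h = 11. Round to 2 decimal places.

From the data, Σh·h = 89, Σh = 13, Σ1 = 6.
For XᵀP: Σh·P = 152, ΣP = 15.
det = 89·6 − 13² = 365.
p = (152·6 − 13·15)/365 = 717/365; q = (89·15 − 13·152)/365 = -641/365.
At h = 11: P̂ = (717/365)·(11) + (-641/365)·(1) = 7246/365.

P̂ = 19.85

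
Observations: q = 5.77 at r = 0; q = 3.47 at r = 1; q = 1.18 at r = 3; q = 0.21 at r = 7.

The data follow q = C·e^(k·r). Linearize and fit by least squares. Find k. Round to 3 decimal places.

Let Y = ln q. Fitting Y = k·r + ln C by least squares:
XᵀX = [[59.0000, 11.0000]; [11.0000, 4]], rhs = [-9.1838, 1.6017]ᵀ  (here Σr = 11.0000, Σ(r)² = 59.0000, Σln q = 1.6017, Σr·ln q = -9.1838).
Δ = 59.0000·4 − (11.0000)² = 115.0000; k = (-9.1838·4 − 11.0000·1.6017)/115.0000 = -0.47264, ln C = (59.0000·1.6017 − 11.0000·-9.1838)/115.0000 = 1.70019.

k = -0.473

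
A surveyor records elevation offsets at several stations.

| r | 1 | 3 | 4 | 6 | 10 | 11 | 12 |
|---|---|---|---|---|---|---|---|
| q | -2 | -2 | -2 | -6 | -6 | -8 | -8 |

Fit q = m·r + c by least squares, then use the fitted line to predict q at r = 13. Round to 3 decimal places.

q̂ = -8.677

Setting ∂/∂m … = 0 gives: 427·m + 47·c = -296;  47·m + 7·c = -34.
Eliminating c: 7·(row 1) − 47·(row 2) gives 780·m = 7·(-296) − 47·(-34) = -474, so m = -79/130.
Then c = ((-34) − 47·(-79/130))/7 = -101/130.
At r = 13: q̂ = (-79/130)·(13) + (-101/130)·(1) = -564/65.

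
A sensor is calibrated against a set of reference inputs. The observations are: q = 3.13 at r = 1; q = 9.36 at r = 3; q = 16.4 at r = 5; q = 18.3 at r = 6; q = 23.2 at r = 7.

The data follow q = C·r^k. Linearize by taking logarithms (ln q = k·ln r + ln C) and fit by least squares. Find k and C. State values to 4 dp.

Let Y = ln q. Fitting Y = k·ln r + ln C by least squares:
Σln r = 6.4457, Σ(ln r)² = 10.7942, Σln q = 12.2258, Σln r·ln q = 18.2857.
Normal system: [[10.7942, 6.4457]; [6.4457, 5]]·[k, ln C]ᵀ = [18.2857, 12.2258]ᵀ.
Δ = 10.7942·5 − (6.4457)² = 12.4237; k = (18.2857·5 − 6.4457·12.2258)/12.4237 = 1.01616, ln C = (10.7942·12.2258 − 6.4457·18.2857)/12.4237 = 1.13518, so C = exp(1.13518) = 3.11174.

k = 1.0162, C = 3.1117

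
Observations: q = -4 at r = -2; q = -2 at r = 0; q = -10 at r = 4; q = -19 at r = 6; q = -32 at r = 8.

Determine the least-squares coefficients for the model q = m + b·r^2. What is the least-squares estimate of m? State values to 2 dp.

Forming MᵀM = [[5, 120]; [120, 5664]] and Mᵀq = [-67, -2908]ᵀ gives MᵀM·[m, b]ᵀ = Mᵀq.
det = 5·5664 − 120² = 13920.
m = ((-67)·5664 − 120·(-2908))/13920 = -318/145; b = (5·(-2908) − 120·(-67))/13920 = -325/696.

m = -2.19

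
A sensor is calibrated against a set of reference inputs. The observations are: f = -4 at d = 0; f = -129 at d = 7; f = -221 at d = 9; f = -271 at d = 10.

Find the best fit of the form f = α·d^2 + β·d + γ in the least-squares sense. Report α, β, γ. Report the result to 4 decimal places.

α = -2.9459, β = 2.6277, γ = -3.9403

The normal equations are: 18962·α + 2072·β + 230·γ = -51322;  2072·α + 230·β + 26·γ = -5602;  230·α + 26·β + 4·γ = -625.
Inverting the 3×3 Gram matrix, [α, β, γ]ᵀ = [-16721/5676, 14915/5676, -7455/1892]ᵀ.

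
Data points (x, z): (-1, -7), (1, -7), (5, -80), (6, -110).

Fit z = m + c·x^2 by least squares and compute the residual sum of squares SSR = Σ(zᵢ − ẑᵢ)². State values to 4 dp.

Normal-equation sums: Σ1 = 4, Σx^2 = 63, Σx^2·x^2 = 1923.
Right-hand side: Σz = -204, Σx^2·z = -5974.
Eliminating c: 1923·(row 1) − 63·(row 2) gives 3723·m = 1923·(-204) − 63·(-5974) = -15930, so m = -5310/1241.
Then c = ((-5974) − 63·(-5310/1241))/1923 = -11044/3723.
Residuals: 913/3723, 913/3723, -5810/3723, 1328/1241; SSR = 13778/3723.

SSR = 3.7008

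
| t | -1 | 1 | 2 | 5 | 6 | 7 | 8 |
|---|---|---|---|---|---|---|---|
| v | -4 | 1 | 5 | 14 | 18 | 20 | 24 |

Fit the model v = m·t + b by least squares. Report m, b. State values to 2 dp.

Sums needed: Σt·t = 180, Σt = 28, Σ1 = 7.
And Σt·v = 525, Σv = 78.
So XᵀX·[m, b]ᵀ = Xᵀv: [[180, 28]; [28, 7]]·[m, b]ᵀ = [525, 78]ᵀ.
Eliminating b: 7·(row 1) − 28·(row 2) gives 476·m = 7·525 − 28·78 = 1491, so m = 213/68.
Then b = (78 − 28·(213/68))/7 = -165/119.

m = 3.13, b = -1.39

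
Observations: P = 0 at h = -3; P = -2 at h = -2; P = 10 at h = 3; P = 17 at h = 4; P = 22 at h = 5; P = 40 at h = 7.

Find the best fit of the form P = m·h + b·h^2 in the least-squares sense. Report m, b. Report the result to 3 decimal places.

m = 1.785, b = 0.557

The normal equations are: 112·m + 524·b = 492;  524·m + 3460·b = 2864.
(Σh·h = 112, Σh·h^2 = 524, Σh^2·h^2 = 3460, Σh·P = 492, Σh^2·P = 2864.)
Δ = 112·3460 − 524² = 112944.
m = (492·3460 − 524·2864)/112944 = 12599/7059; b = (112·2864 − 524·492)/112944 = 3935/7059.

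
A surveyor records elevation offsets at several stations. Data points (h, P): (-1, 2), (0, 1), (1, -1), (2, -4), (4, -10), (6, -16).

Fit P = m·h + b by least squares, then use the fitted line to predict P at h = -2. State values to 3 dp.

P̂ = 6.039

Setting ∂/∂m … = 0 gives: 58·m + 12·b = -147;  12·m + 6·b = -28.
(Σh·h = 58, Σh = 12, Σ1 = 6, Σh·P = -147, ΣP = -28.)
Eliminating b: 6·(row 1) − 12·(row 2) gives 204·m = 6·(-147) − 12·(-28) = -546, so m = -91/34.
Then b = ((-28) − 12·(-91/34))/6 = 35/51.
At h = -2: P̂ = (-91/34)·(-2) + (35/51)·(1) = 308/51.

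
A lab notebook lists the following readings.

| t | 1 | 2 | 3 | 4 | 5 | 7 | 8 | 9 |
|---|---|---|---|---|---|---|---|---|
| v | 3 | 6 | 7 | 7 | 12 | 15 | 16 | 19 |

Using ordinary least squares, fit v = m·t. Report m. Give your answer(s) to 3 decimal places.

Entries of MᵀM: Σt·t = 249.
And Σt·v = 528.
Hence m = 528 / 249 ≈ 2.12048.

m = 2.120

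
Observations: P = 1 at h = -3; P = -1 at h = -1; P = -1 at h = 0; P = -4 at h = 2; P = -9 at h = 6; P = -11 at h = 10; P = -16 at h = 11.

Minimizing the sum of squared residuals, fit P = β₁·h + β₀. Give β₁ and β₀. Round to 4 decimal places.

β₁ = -1.1203, β₀ = -1.8561

Forming MᵀM = [[271, 25]; [25, 7]] and MᵀP = [-350, -41]ᵀ gives MᵀM·[β₁, β₀]ᵀ = MᵀP.
det = 271·7 − 25² = 1272.
β₁ = ((-350)·7 − 25·(-41))/1272 = -475/424; β₀ = (271·(-41) − 25·(-350))/1272 = -787/424.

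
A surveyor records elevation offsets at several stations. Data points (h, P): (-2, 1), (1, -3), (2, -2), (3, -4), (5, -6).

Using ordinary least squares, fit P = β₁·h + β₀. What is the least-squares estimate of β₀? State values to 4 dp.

β₀ = -1.0672

Entries of XᵀX: Σh·h = 43, Σh = 9, Σ1 = 5.
For XᵀP: Σh·P = -51, ΣP = -14.
Eliminating β₀: 5·(row 1) − 9·(row 2) gives 134·β₁ = 5·(-51) − 9·(-14) = -129, so β₁ = -129/134.
Then β₀ = ((-14) − 9·(-129/134))/5 = -143/134.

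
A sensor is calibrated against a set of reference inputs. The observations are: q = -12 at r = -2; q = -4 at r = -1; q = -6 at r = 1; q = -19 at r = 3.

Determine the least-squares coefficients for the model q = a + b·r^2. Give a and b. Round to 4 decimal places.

a = -3.6491, b = -1.7602

AᵀA·[a, b]ᵀ = Aᵀq reads: 4·a + 15·b = -41;  15·a + 99·b = -229.
Determinant 4·99 − 15² = 171.
a = ((-41)·99 − 15·(-229))/171 = -208/57; b = (4·(-229) − 15·(-41))/171 = -301/171.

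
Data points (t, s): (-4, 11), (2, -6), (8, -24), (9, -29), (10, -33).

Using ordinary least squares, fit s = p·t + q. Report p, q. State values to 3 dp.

p = -3.100, q = -0.700

Normal-equation sums: Σt·t = 265, Σt = 25, Σ1 = 5.
Moment sums: Σt·s = -839, Σs = -81.
So AᵀA·[p, q]ᵀ = Aᵀs: [[265, 25]; [25, 5]]·[p, q]ᵀ = [-839, -81]ᵀ.
Eliminating q: 5·(row 1) − 25·(row 2) gives 700·p = 5·(-839) − 25·(-81) = -2170, so p = -31/10.
Then q = ((-81) − 25·(-31/10))/5 = -7/10.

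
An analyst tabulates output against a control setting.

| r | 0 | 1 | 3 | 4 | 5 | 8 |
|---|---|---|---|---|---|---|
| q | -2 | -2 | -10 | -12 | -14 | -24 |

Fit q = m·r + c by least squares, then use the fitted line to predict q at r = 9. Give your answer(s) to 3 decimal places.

Normal-equation sums: Σr·r = 115, Σr = 21, Σ1 = 6.
Right-hand side: Σr·q = -342, Σq = -64.
So MᵀM·[m, c]ᵀ = Mᵀq: [[115, 21]; [21, 6]]·[m, c]ᵀ = [-342, -64]ᵀ.
Eliminating c: 6·(row 1) − 21·(row 2) gives 249·m = 6·(-342) − 21·(-64) = -708, so m = -236/83.
Then c = ((-64) − 21·(-236/83))/6 = -178/249.
At r = 9: q̂ = (-236/83)·(9) + (-178/249)·(1) = -6550/249.

q̂ = -26.305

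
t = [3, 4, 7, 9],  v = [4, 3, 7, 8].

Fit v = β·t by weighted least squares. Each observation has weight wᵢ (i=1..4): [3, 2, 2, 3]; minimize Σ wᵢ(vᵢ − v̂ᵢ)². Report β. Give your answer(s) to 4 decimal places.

β = 0.9350

Entries of AᵀWA: Σwᵢ·t·t = 400.
For AᵀWv: Σwᵢ·t·v = 374.
Hence β = 374 / 400 ≈ 0.935.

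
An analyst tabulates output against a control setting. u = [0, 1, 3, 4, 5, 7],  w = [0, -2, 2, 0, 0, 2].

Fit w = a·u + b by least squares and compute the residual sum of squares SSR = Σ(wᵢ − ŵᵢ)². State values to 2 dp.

SSR = 7.48

Forming AᵀA = [[100, 20]; [20, 6]] and Aᵀw = [18, 2]ᵀ gives AᵀA·[a, b]ᵀ = Aᵀw.
det = 100·6 − 20² = 200.
a = (18·6 − 20·2)/200 = 17/50; b = (100·2 − 20·18)/200 = -4/5.
Residuals: 4/5, -77/50, 89/50, -14/25, -9/10, 21/50; SSR = 187/25.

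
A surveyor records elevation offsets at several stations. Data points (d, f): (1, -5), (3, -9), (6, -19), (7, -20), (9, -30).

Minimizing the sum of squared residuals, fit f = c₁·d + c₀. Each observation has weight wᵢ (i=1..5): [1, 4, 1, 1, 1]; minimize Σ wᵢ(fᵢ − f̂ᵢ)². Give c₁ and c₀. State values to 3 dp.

Entries of AᵀWA: Σwᵢ·d·d = 203, Σwᵢ·d = 35, Σwᵢ·1 = 8.
For AᵀWf: Σwᵢ·d·f = -637, Σwᵢ·f = -110.
AᵀWA·[c₁, c₀]ᵀ = AᵀWf becomes [[203, 35]; [35, 8]]·[c₁, c₀]ᵀ = [-637, -110]ᵀ.
Δ = 203·8 − 35² = 399.
c₁ = ((-637)·8 − 35·(-110))/399 = -178/57; c₀ = (203·(-110) − 35·(-637))/399 = -5/57.

c₁ = -3.123, c₀ = -0.088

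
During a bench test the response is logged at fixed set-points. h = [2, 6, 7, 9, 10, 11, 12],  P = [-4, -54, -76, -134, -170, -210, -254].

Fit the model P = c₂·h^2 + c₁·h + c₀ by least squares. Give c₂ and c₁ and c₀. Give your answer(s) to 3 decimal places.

The normal system XᵀX·[c₂, c₁, c₀]ᵀ = XᵀP is [[55651, 5355, 535]; [5355, 535, 57]; [535, 57, 7]]·[c₂, c₁, c₀]ᵀ = [-95524, -9128, -902]ᵀ.
Row-reducing yields c₂ = -25793/12207, c₁ = 18767/4069, c₀ = -60088/12207.

c₂ = -2.113, c₁ = 4.612, c₀ = -4.922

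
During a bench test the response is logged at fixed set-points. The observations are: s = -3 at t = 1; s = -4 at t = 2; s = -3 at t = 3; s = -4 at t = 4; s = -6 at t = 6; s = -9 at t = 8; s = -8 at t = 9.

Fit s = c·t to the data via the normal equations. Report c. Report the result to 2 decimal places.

MᵀM·[c]ᵀ = Mᵀs reads: 211·c = -216.
Hence c = -216 / 211 ≈ -1.0237.

c = -1.02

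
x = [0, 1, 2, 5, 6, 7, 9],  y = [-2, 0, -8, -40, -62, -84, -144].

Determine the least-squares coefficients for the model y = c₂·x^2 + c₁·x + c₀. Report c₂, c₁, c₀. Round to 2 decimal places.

From the data, Σx^2·x^2 = 10900, Σx^2·x = 1422, Σx^2 = 196, Σx·x = 196, Σx = 30, Σ1 = 7.
Moment sums: Σx^2·y = -19044, Σx·y = -2472, Σy = -340.
Solving the 3×3 system (Gaussian elimination) gives c₂ = -90200/45849, c₁ = 29494/15283, c₀ = -80560/45849.

c₂ = -1.97, c₁ = 1.93, c₀ = -1.76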